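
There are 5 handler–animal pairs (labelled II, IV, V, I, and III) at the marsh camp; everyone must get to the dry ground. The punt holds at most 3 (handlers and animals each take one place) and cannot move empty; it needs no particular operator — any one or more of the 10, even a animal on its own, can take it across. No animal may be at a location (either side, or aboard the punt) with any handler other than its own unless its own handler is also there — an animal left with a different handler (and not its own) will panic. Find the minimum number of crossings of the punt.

Counting alone: each trip to the dry ground takes at most 3 across and each return brings at least 1 back, so after t trips out (and t−1 returns) at most 3t − (t−1) of the 10 are across; that first reaches 10 at t = 5, so at least 9 crossings are needed.
The safety rule pushes this higher. Following every safe sequence of crossings, the most of the 10 that can be at the dry ground as the punt arrives there on crossing 9 is 9 — never all 10.
So no plan with fewer than 11 crossings exists, and this one achieves 11:
1. animal II and handler II cross → the dry ground.
2. handler II crosses ← the marsh camp.
3. animal I, animal IV, and animal V cross → the dry ground.
4. animal II crosses ← the marsh camp.
5. handler I, handler IV, and handler V cross → the dry ground.
6. animal IV and handler IV cross ← the marsh camp.
7. handler II, handler III, and handler IV cross → the dry ground.
8. animal V crosses ← the marsh camp.
9. animal II and animal IV cross → the dry ground.
10. animal II crosses ← the marsh camp.
11. animal II, animal III, and animal V cross → the dry ground.

11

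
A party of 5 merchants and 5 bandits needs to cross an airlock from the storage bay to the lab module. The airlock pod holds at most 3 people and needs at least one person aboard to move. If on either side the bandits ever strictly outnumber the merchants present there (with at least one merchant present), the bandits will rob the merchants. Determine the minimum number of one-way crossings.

Counting alone: each trip to the lab module takes at most 3 across and each return brings at least 1 back, so after t trips out (and t−1 returns) at most 3t − (t−1) of the 10 are across; that first reaches 10 at t = 5, so at least 9 crossings are needed.
The safety rule pushes this higher. Following every safe sequence of crossings, the most of the 10 that can be at the lab module as the airlock pod arrives there on crossing 9 is 9 — never all 10.
So no plan with fewer than 11 crossings exists, and this one achieves 11:
1. 2 bandits → the lab module.  (the storage bay: 5M 3B; the lab module: 0M 2B)
2. 1 bandit ← the storage bay.  (the storage bay: 5M 4B; the lab module: 0M 1B)
3. 3 bandits → the lab module.  (the storage bay: 5M 1B; the lab module: 0M 4B)
4. 1 bandit ← the storage bay.  (the storage bay: 5M 2B; the lab module: 0M 3B)
5. 3 merchants → the lab module.  (the storage bay: 2M 2B; the lab module: 3M 3B)
6. 1 merchant and 1 bandit ← the storage bay.  (the storage bay: 3M 3B; the lab module: 2M 2B)
7. 3 merchants → the lab module.  (the storage bay: 0M 3B; the lab module: 5M 2B)
8. 1 bandit ← the storage bay.  (the storage bay: 0M 4B; the lab module: 5M 1B)
9. 2 bandits → the lab module.  (the storage bay: 0M 2B; the lab module: 5M 3B)
10. 1 bandit ← the storage bay.  (the storage bay: 0M 3B; the lab module: 5M 2B)
11. 3 bandits → the lab module.  (the storage bay: 0M 0B; the lab module: 5M 5B)

11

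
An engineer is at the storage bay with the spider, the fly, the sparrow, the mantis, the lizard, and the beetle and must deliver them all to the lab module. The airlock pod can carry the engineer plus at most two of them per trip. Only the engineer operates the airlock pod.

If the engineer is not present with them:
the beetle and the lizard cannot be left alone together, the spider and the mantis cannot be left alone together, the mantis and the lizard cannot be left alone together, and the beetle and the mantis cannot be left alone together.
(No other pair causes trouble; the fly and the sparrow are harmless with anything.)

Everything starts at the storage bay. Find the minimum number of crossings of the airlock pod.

Counting alone: the engineer can take at most 2 across per trip to the lab module, so moving all 6 needs at least 3 loaded trips out, with a return between consecutive ones — at least 5 crossings.
The safety rule pushes this higher. Following every safe sequence of crossings, the most of the 6 that can be at the lab module as the airlock pod arrives there on crossings 5, 7 is 4, 5 respectively — never all 6.
So no plan with fewer than 9 crossings exists, and this one achieves 9:
1. Engineer goes to the lab module with the lizard and the mantis.  [the storage bay: the beetle, the fly, the sparrow, the spider | the lab module: the lizard, the mantis]
2. Engineer goes back to the storage bay with the mantis.  [the storage bay: the beetle, the fly, the mantis, the sparrow, the spider | the lab module: the lizard]
3. Engineer goes to the lab module with the mantis and the spider.  [the storage bay: the beetle, the fly, the sparrow | the lab module: the lizard, the mantis, the spider]
4. Engineer goes back to the storage bay with the mantis.  [the storage bay: the beetle, the fly, the mantis, the sparrow | the lab module: the lizard, the spider]
5. Engineer goes to the lab module with the fly and the mantis.  [the storage bay: the beetle, the sparrow | the lab module: the fly, the lizard, the mantis, the spider]
6. Engineer goes back to the storage bay with the mantis.  [the storage bay: the beetle, the mantis, the sparrow | the lab module: the fly, the lizard, the spider]
7. Engineer goes to the lab module with the mantis and the sparrow.  [the storage bay: the beetle | the lab module: the fly, the lizard, the mantis, the sparrow, the spider]
8. Engineer goes back to the storage bay with the mantis.  [the storage bay: the beetle, the mantis | the lab module: the fly, the lizard, the sparrow, the spider]
9. Engineer goes to the lab module with the beetle and the mantis.  [the storage bay: — | the lab module: the beetle, the fly, the lizard, the mantis, the sparrow, the spider]

9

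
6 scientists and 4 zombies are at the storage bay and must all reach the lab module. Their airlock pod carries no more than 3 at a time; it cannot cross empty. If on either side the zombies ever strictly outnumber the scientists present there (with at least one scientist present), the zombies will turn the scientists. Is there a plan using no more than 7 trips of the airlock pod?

No

Counting alone: each trip to the lab module takes at most 3 across and each return brings at least 1 back, so after t trips out (and t−1 returns) at most 3t − (t−1) of the 10 are across; that first reaches 10 at t = 5, so at least 9 crossings are needed.
Since 7 < 9, 7 crossings cannot be enough. (The shortest complete plan in fact takes 9:)
1. 2 zombies → the lab module.  (the storage bay: 6S 2Z; the lab module: 0S 2Z)
2. 1 zombie ← the storage bay.  (the storage bay: 6S 3Z; the lab module: 0S 1Z)
3. 3 zombies → the lab module.  (the storage bay: 6S 0Z; the lab module: 0S 4Z)
4. 1 zombie ← the storage bay.  (the storage bay: 6S 1Z; the lab module: 0S 3Z)
5. 3 scientists → the lab module.  (the storage bay: 3S 1Z; the lab module: 3S 3Z)
6. 1 zombie ← the storage bay.  (the storage bay: 3S 2Z; the lab module: 3S 2Z)
7. 1 scientist and 2 zombies → the lab module.  (the storage bay: 2S 0Z; the lab module: 4S 4Z)
8. 1 zombie ← the storage bay.  (the storage bay: 2S 1Z; the lab module: 4S 3Z)
9. 2 scientists and 1 zombie → the lab module.  (the storage bay: 0S 0Z; the lab module: 6S 4Z)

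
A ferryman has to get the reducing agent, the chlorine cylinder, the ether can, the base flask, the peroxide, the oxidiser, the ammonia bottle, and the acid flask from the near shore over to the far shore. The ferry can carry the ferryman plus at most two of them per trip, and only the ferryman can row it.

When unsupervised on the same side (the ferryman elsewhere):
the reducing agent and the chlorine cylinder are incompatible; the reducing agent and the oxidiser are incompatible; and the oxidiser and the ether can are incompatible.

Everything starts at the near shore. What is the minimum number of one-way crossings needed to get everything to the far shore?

Counting alone: the ferryman can take at most 2 across per trip to the far shore, so moving all 8 needs at least 4 loaded trips out, with a return between consecutive ones — at least 7 crossings.
The plan below uses exactly 7 crossings, so it is optimal:
1. Ferryman goes to the far shore with the ether can and the reducing agent.  [the near shore: the acid flask, the ammonia bottle, the base flask, the chlorine cylinder, the oxidiser, the peroxide | the far shore: the ether can, the reducing agent]
2. Ferryman goes back to the near shore alone.  [the near shore: the acid flask, the ammonia bottle, the base flask, the chlorine cylinder, the oxidiser, the peroxide | the far shore: the ether can, the reducing agent]
3. Ferryman goes to the far shore with the base flask and the peroxide.  [the near shore: the acid flask, the ammonia bottle, the chlorine cylinder, the oxidiser | the far shore: the base flask, the ether can, the peroxide, the reducing agent]
4. Ferryman goes back to the near shore alone.  [the near shore: the acid flask, the ammonia bottle, the chlorine cylinder, the oxidiser | the far shore: the base flask, the ether can, the peroxide, the reducing agent]
5. Ferryman goes to the far shore with the acid flask and the ammonia bottle.  [the near shore: the chlorine cylinder, the oxidiser | the far shore: the acid flask, the ammonia bottle, the base flask, the ether can, the peroxide, the reducing agent]
6. Ferryman goes back to the near shore alone.  [the near shore: the chlorine cylinder, the oxidiser | the far shore: the acid flask, the ammonia bottle, the base flask, the ether can, the peroxide, the reducing agent]
7. Ferryman goes to the far shore with the chlorine cylinder and the oxidiser.  [the near shore: — | the far shore: the acid flask, the ammonia bottle, the base flask, the chlorine cylinder, the ether can, the oxidiser, the peroxide, the reducing agent]

7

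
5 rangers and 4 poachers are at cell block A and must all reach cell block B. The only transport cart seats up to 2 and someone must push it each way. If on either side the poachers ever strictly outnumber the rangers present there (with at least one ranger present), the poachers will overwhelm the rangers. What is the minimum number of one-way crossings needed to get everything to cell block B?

Counting alone: each trip to cell block B takes at most 2 across and each return brings at least 1 back, so after t trips out (and t−1 returns) at most 2t − (t−1) of the 9 are across; that first reaches 9 at t = 8, so at least 15 crossings are needed.
The plan below uses exactly 15 crossings, so it is optimal:
1. 2 poachers → cell block B.  (cell block A: 5R 2P; cell block B: 0R 2P)
2. 1 poacher ← cell block A.  (cell block A: 5R 3P; cell block B: 0R 1P)
3. 2 poachers → cell block B.  (cell block A: 5R 1P; cell block B: 0R 3P)
4. 1 poacher ← cell block A.  (cell block A: 5R 2P; cell block B: 0R 2P)
5. 2 rangers → cell block B.  (cell block A: 3R 2P; cell block B: 2R 2P)
6. 1 poacher ← cell block A.  (cell block A: 3R 3P; cell block B: 2R 1P)
7. 1 ranger and 1 poacher → cell block B.  (cell block A: 2R 2P; cell block B: 3R 2P)
8. 1 ranger ← cell block A.  (cell block A: 3R 2P; cell block B: 2R 2P)
9. 1 ranger and 1 poacher → cell block B.  (cell block A: 2R 1P; cell block B: 3R 3P)
10. 1 poacher ← cell block A.  (cell block A: 2R 2P; cell block B: 3R 2P)
11. 1 ranger and 1 poacher → cell block B.  (cell block A: 1R 1P; cell block B: 4R 3P)
12. 1 ranger ← cell block A.  (cell block A: 2R 1P; cell block B: 3R 3P)
13. 1 ranger and 1 poacher → cell block B.  (cell block A: 1R 0P; cell block B: 4R 4P)
14. 1 poacher ← cell block A.  (cell block A: 1R 1P; cell block B: 4R 3P)
15. 1 ranger and 1 poacher → cell block B.  (cell block A: 0R 0P; cell block B: 5R 4P)

15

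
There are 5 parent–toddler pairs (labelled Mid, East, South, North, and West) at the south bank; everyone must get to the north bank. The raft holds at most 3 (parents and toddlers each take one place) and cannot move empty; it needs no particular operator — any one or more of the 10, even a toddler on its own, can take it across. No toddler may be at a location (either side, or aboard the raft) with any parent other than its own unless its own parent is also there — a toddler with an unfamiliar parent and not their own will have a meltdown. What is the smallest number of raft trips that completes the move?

Counting alone: each trip to the north bank takes at most 3 across and each return brings at least 1 back, so after t trips out (and t−1 returns) at most 3t − (t−1) of the 10 are across; that first reaches 10 at t = 5, so at least 9 crossings are needed.
The safety rule pushes this higher. Following every safe sequence of crossings, the most of the 10 that can be at the north bank as the raft arrives there on crossing 9 is 9 — never all 10.
So no plan with fewer than 11 crossings exists, and this one achieves 11:
1. parent Mid and toddler Mid cross → the north bank.
2. parent Mid crosses ← the south bank.
3. toddler East, toddler North, and toddler South cross → the north bank.
4. toddler Mid crosses ← the south bank.
5. parent East, parent North, and parent South cross → the north bank.
6. parent East and toddler East cross ← the south bank.
7. parent East, parent Mid, and parent West cross → the north bank.
8. toddler South crosses ← the south bank.
9. toddler East and toddler Mid cross → the north bank.
10. toddler Mid crosses ← the south bank.
11. toddler Mid, toddler South, and toddler West cross → the north bank.

11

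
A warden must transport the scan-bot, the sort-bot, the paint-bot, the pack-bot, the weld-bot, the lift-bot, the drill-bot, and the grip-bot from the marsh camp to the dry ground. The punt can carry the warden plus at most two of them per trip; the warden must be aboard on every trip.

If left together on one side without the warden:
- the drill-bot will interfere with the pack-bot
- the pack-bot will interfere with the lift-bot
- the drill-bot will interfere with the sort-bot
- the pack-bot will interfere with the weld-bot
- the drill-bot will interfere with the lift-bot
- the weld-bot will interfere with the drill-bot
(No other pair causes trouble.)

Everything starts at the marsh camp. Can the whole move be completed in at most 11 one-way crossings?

No

Counting alone: the warden can take at most 2 across per trip to the dry ground, so moving all 8 needs at least 4 loaded trips out, with a return between consecutive ones — at least 7 crossings.
The safety rule pushes this higher. Following every safe sequence of crossings, the most of the 8 that can be at the dry ground as the punt arrives there on crossings 7, 9, 11 is 5, 6, 7 respectively — never all 8.
So the move cannot be finished within 11 crossings. (The shortest complete plan takes 13:)
1. Warden goes to the dry ground with the drill-bot and the pack-bot.
2. Warden goes back to the marsh camp with the pack-bot.
3. Warden goes to the dry ground with the pack-bot and the scan-bot.
4. Warden goes back to the marsh camp with the pack-bot.
5. Warden goes to the dry ground with the pack-bot and the sort-bot.
6. Warden goes back to the marsh camp with the drill-bot.
7. Warden goes to the dry ground with the drill-bot and the paint-bot.
8. Warden goes back to the marsh camp with the drill-bot.
9. Warden goes to the dry ground with the lift-bot and the weld-bot.
10. Warden goes back to the marsh camp with the pack-bot.
11. Warden goes to the dry ground with the grip-bot and the pack-bot.
12. Warden goes back to the marsh camp with the pack-bot.
13. Warden goes to the dry ground with the drill-bot and the pack-bot.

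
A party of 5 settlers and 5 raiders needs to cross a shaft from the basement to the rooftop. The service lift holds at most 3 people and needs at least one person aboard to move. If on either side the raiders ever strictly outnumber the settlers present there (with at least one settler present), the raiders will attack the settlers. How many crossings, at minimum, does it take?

11

Counting alone: each trip to the rooftop takes at most 3 across and each return brings at least 1 back, so after t trips out (and t−1 returns) at most 3t − (t−1) of the 10 are across; that first reaches 10 at t = 5, so at least 9 crossings are needed.
The safety rule pushes this higher. Following every safe sequence of crossings, the most of the 10 that can be at the rooftop as the service lift arrives there on crossing 9 is 9 — never all 10.
So no plan with fewer than 11 crossings exists, and this one achieves 11:
1. 2 raiders → the rooftop.  (the basement: 5S 3R; the rooftop: 0S 2R)
2. 1 raider ← the basement.  (the basement: 5S 4R; the rooftop: 0S 1R)
3. 3 raiders → the rooftop.  (the basement: 5S 1R; the rooftop: 0S 4R)
4. 1 raider ← the basement.  (the basement: 5S 2R; the rooftop: 0S 3R)
5. 3 settlers → the rooftop.  (the basement: 2S 2R; the rooftop: 3S 3R)
6. 1 settler and 1 raider ← the basement.  (the basement: 3S 3R; the rooftop: 2S 2R)
7. 3 settlers → the rooftop.  (the basement: 0S 3R; the rooftop: 5S 2R)
8. 1 raider ← the basement.  (the basement: 0S 4R; the rooftop: 5S 1R)
9. 2 raiders → the rooftop.  (the basement: 0S 2R; the rooftop: 5S 3R)
10. 1 raider ← the basement.  (the basement: 0S 3R; the rooftop: 5S 2R)
11. 3 raiders → the rooftop.  (the basement: 0S 0R; the rooftop: 5S 5R)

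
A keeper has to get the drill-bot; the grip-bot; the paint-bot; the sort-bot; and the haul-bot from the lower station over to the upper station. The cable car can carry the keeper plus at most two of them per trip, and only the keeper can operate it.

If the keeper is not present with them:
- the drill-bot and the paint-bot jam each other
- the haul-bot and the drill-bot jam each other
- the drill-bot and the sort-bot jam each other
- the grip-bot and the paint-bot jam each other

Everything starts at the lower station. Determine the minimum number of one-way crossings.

Counting alone: the keeper can take at most 2 across per trip to the upper station, so moving all 5 needs at least 3 loaded trips out, with a return between consecutive ones — at least 5 crossings.
The plan below uses exactly 5 crossings, so it is optimal:
1. Keeper goes to the upper station with the drill-bot and the grip-bot.
2. Keeper goes back to the lower station alone.
3. Keeper goes to the upper station with the haul-bot and the sort-bot.
4. Keeper goes back to the lower station with the drill-bot.
5. Keeper goes to the upper station with the drill-bot and the paint-bot.

5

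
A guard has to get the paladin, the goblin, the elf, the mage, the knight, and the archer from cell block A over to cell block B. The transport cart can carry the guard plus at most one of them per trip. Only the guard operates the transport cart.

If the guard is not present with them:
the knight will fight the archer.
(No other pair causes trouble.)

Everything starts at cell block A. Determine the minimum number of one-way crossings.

11

Counting alone: the guard can take at most 1 across per trip to cell block B, so moving all 6 needs at least 6 loaded trips out, with a return between consecutive ones — at least 11 crossings.
The plan below uses exactly 11 crossings, so it is optimal:
1. Guard goes to cell block B with the knight.  [cell block A: the archer, the elf, the goblin, the mage, the paladin | cell block B: the knight]
2. Guard goes back to cell block A alone.  [cell block A: the archer, the elf, the goblin, the mage, the paladin | cell block B: the knight]
3. Guard goes to cell block B with the paladin.  [cell block A: the archer, the elf, the goblin, the mage | cell block B: the knight, the paladin]
4. Guard goes back to cell block A alone.  [cell block A: the archer, the elf, the goblin, the mage | cell block B: the knight, the paladin]
5. Guard goes to cell block B with the goblin.  [cell block A: the archer, the elf, the mage | cell block B: the goblin, the knight, the paladin]
6. Guard goes back to cell block A alone.  [cell block A: the archer, the elf, the mage | cell block B: the goblin, the knight, the paladin]
7. Guard goes to cell block B with the elf.  [cell block A: the archer, the mage | cell block B: the elf, the goblin, the knight, the paladin]
8. Guard goes back to cell block A alone.  [cell block A: the archer, the mage | cell block B: the elf, the goblin, the knight, the paladin]
9. Guard goes to cell block B with the mage.  [cell block A: the archer | cell block B: the elf, the goblin, the knight, the mage, the paladin]
10. Guard goes back to cell block A alone.  [cell block A: the archer | cell block B: the elf, the goblin, the knight, the mage, the paladin]
11. Guard goes to cell block B with the archer.  [cell block A: — | cell block B: the archer, the elf, the goblin, the knight, the mage, the paladin]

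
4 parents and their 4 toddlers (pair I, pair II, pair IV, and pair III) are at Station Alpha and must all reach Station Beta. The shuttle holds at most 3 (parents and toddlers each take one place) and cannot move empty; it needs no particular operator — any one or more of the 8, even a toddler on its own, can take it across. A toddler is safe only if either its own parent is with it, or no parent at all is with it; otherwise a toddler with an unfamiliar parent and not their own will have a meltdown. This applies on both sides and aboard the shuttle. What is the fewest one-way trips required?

Counting alone: each trip to Station Beta takes at most 3 across and each return brings at least 1 back, so after t trips out (and t−1 returns) at most 3t − (t−1) of the 8 are across; that first reaches 8 at t = 4, so at least 7 crossings are needed.
The safety rule pushes this higher. Following every safe sequence of crossings, the most of the 8 that can be at Station Beta as the shuttle arrives there on crossing 7 is 7 — never all 8.
So no plan with fewer than 9 crossings exists, and this one achieves 9:
1. parent I and toddler I cross → Station Beta.
2. parent I crosses ← Station Alpha.
3. parent I, parent II, and toddler II cross → Station Beta.
4. parent I and toddler I cross ← Station Alpha.
5. parent I, parent III, and parent IV cross → Station Beta.
6. toddler II crosses ← Station Alpha.
7. toddler I and toddler II cross → Station Beta.
8. toddler I crosses ← Station Alpha.
9. toddler I, toddler III, and toddler IV cross → Station Beta.

9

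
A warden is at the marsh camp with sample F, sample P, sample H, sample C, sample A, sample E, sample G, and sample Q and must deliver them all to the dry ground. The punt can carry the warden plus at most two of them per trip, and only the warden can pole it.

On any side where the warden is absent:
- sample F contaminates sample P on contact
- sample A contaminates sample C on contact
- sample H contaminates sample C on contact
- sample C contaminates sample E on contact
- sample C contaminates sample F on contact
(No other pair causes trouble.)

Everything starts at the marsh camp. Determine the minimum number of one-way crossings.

Counting alone: the warden can take at most 2 across per trip to the dry ground, so moving all 8 needs at least 4 loaded trips out, with a return between consecutive ones — at least 7 crossings.
The safety rule pushes this higher. Following every safe sequence of crossings, the most of the 8 that can be at the dry ground as the punt arrives there on crossing 7 is 7 — never all 8.
So no plan with fewer than 9 crossings exists, and this one achieves 9:
1. Warden goes to the dry ground with sample C and sample F.  [the marsh camp: sample A, sample E, sample G, sample H, sample P, sample Q | the dry ground: sample C, sample F]
2. Warden goes back to the marsh camp with sample F.  [the marsh camp: sample A, sample E, sample F, sample G, sample H, sample P, sample Q | the dry ground: sample C]
3. Warden goes to the dry ground with sample F and sample H.  [the marsh camp: sample A, sample E, sample G, sample P, sample Q | the dry ground: sample C, sample F, sample H]
4. Warden goes back to the marsh camp with sample C.  [the marsh camp: sample A, sample C, sample E, sample G, sample P, sample Q | the dry ground: sample F, sample H]
5. Warden goes to the dry ground with sample A and sample E.  [the marsh camp: sample C, sample G, sample P, sample Q | the dry ground: sample A, sample E, sample F, sample H]
6. Warden goes back to the marsh camp alone.  [the marsh camp: sample C, sample G, sample P, sample Q | the dry ground: sample A, sample E, sample F, sample H]
7. Warden goes to the dry ground with sample G and sample Q.  [the marsh camp: sample C, sample P | the dry ground: sample A, sample E, sample F, sample G, sample H, sample Q]
8. Warden goes back to the marsh camp alone.  [the marsh camp: sample C, sample P | the dry ground: sample A, sample E, sample F, sample G, sample H, sample Q]
9. Warden goes to the dry ground with sample C and sample P.  [the marsh camp: — | the dry ground: sample A, sample C, sample E, sample F, sample G, sample H, sample P, sample Q]

9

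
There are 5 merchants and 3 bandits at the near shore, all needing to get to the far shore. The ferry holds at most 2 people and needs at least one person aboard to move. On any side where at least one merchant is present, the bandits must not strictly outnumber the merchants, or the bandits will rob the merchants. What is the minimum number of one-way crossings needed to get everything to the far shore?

Counting alone: each trip to the far shore takes at most 2 across and each return brings at least 1 back, so after t trips out (and t−1 returns) at most 2t − (t−1) of the 8 are across; that first reaches 8 at t = 7, so at least 13 crossings are needed.
The plan below uses exactly 13 crossings, so it is optimal:
1. 2 bandits → the far shore.  (the near shore: 5M 1B; the far shore: 0M 2B)
2. 1 bandit ← the near shore.  (the near shore: 5M 2B; the far shore: 0M 1B)
3. 2 bandits → the far shore.  (the near shore: 5M 0B; the far shore: 0M 3B)
4. 1 bandit ← the near shore.  (the near shore: 5M 1B; the far shore: 0M 2B)
5. 2 merchants → the far shore.  (the near shore: 3M 1B; the far shore: 2M 2B)
6. 1 bandit ← the near shore.  (the near shore: 3M 2B; the far shore: 2M 1B)
7. 1 merchant and 1 bandit → the far shore.  (the near shore: 2M 1B; the far shore: 3M 2B)
8. 1 bandit ← the near shore.  (the near shore: 2M 2B; the far shore: 3M 1B)
9. 2 bandits → the far shore.  (the near shore: 2M 0B; the far shore: 3M 3B)
10. 1 bandit ← the near shore.  (the near shore: 2M 1B; the far shore: 3M 2B)
11. 1 merchant and 1 bandit → the far shore.  (the near shore: 1M 0B; the far shore: 4M 3B)
12. 1 bandit ← the near shore.  (the near shore: 1M 1B; the far shore: 4M 2B)
13. 1 merchant and 1 bandit → the far shore.  (the near shore: 0M 0B; the far shore: 5M 3B)

13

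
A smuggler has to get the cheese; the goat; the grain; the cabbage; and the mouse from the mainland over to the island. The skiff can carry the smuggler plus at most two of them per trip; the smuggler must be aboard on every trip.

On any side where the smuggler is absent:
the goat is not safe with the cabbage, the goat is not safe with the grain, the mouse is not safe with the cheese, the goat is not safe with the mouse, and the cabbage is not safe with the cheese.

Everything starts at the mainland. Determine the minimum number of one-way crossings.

Counting alone: the smuggler can take at most 2 across per trip to the island, so moving all 5 needs at least 3 loaded trips out, with a return between consecutive ones — at least 5 crossings.
The safety rule pushes this higher. Following every safe sequence of crossings, the most of the 5 that can be at the island as the skiff arrives there on crossing 5 is 4 — never all 5.
So no plan with fewer than 7 crossings exists, and this one achieves 7:
1. Smuggler goes to the island with the cheese and the goat.  [the mainland: the cabbage, the grain, the mouse | the island: the cheese, the goat]
2. Smuggler goes back to the mainland alone.  [the mainland: the cabbage, the grain, the mouse | the island: the cheese, the goat]
3. Smuggler goes to the island with the grain.  [the mainland: the cabbage, the mouse | the island: the cheese, the goat, the grain]
4. Smuggler goes back to the mainland with the goat.  [the mainland: the cabbage, the goat, the mouse | the island: the cheese, the grain]
5. Smuggler goes to the island with the cabbage and the mouse.  [the mainland: the goat | the island: the cabbage, the cheese, the grain, the mouse]
6. Smuggler goes back to the mainland with the cheese.  [the mainland: the cheese, the goat | the island: the cabbage, the grain, the mouse]
7. Smuggler goes to the island with the cheese and the goat.  [the mainland: — | the island: the cabbage, the cheese, the goat, the grain, the mouse]

7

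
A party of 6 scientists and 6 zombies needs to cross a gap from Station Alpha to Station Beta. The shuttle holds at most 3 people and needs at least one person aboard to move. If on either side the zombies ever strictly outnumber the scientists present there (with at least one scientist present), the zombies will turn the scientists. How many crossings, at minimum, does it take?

impossible

Following every safe sequence of crossings from the start, the most of the 12 that can be at Station Beta as the shuttle arrives there on crossings 1, 3, 5 is 3, 5, 6 respectively; the best ever achieved is 6 of 12.
From crossing 7 on, no configuration arises that was not already reachable earlier: only 17 distinct safe configurations (who is on which side, and where the shuttle is) can ever be reached, none of them has everyone across, and every continuation just revisits them. They are: 0 scientists + 0 zombies across (shuttle back at the start); 0 scientists + 1 zombie across (shuttle there); 0 scientists + 1 zombie across (shuttle back at the start); 0 scientists + 2 zombies across (shuttle there); 0 scientists + 2 zombies across (shuttle back at the start); 0 scientists + 3 zombies across (shuttle there); 0 scientists + 3 zombies across (shuttle back at the start); 0 scientists + 4 zombies across (shuttle there); 0 scientists + 4 zombies across (shuttle back at the start); 0 scientists + 5 zombies across (shuttle there); 0 scientists + 5 zombies across (shuttle back at the start); 0 scientists + 6 zombies across (shuttle there); 1 scientist + 1 zombie across (shuttle there); 1 scientist + 1 zombie across (shuttle back at the start); 2 scientists + 2 zombies across (shuttle there); 2 scientists + 2 zombies across (shuttle back at the start); 3 scientists + 3 zombies across (shuttle there). So no valid plan exists.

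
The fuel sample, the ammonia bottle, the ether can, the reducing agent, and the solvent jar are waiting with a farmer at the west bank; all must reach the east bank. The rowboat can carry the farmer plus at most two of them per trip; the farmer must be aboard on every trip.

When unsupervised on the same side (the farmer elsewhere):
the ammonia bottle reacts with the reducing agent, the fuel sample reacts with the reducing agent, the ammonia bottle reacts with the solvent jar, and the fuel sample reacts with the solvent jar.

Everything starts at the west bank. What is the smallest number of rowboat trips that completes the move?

Counting alone: the farmer can take at most 2 across per trip to the east bank, so moving all 5 needs at least 3 loaded trips out, with a return between consecutive ones — at least 5 crossings.
The plan below uses exactly 5 crossings, so it is optimal:
1. Farmer goes to the east bank with the ammonia bottle and the fuel sample.  [the west bank: the ether can, the reducing agent, the solvent jar | the east bank: the ammonia bottle, the fuel sample]
2. Farmer goes back to the west bank alone.  [the west bank: the ether can, the reducing agent, the solvent jar | the east bank: the ammonia bottle, the fuel sample]
3. Farmer goes to the east bank with the ether can.  [the west bank: the reducing agent, the solvent jar | the east bank: the ammonia bottle, the ether can, the fuel sample]
4. Farmer goes back to the west bank alone.  [the west bank: the reducing agent, the solvent jar | the east bank: the ammonia bottle, the ether can, the fuel sample]
5. Farmer goes to the east bank with the reducing agent and the solvent jar.  [the west bank: — | the east bank: the ammonia bottle, the ether can, the fuel sample, the reducing agent, the solvent jar]

5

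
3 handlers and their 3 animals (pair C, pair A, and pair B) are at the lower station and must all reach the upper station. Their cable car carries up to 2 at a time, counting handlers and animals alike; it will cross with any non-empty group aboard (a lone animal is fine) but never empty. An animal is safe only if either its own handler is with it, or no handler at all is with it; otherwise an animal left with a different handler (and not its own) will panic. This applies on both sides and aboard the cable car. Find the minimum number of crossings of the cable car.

11

Counting alone: each trip to the upper station takes at most 2 across and each return brings at least 1 back, so after t trips out (and t−1 returns) at most 2t − (t−1) of the 6 are across; that first reaches 6 at t = 5, so at least 9 crossings are needed.
The safety rule pushes this higher. Following every safe sequence of crossings, the most of the 6 that can be at the upper station as the cable car arrives there on crossing 9 is 5 — never all 6.
So no plan with fewer than 11 crossings exists, and this one achieves 11:
1. animal C and handler C cross → the upper station.
2. handler C crosses ← the lower station.
3. animal A and animal B cross → the upper station.
4. animal C crosses ← the lower station.
5. handler A and handler B cross → the upper station.
6. animal A and handler A cross ← the lower station.
7. handler A and handler C cross → the upper station.
8. animal B crosses ← the lower station.
9. animal A and animal C cross → the upper station.
10. handler B crosses ← the lower station.
11. animal B and handler B cross → the upper station.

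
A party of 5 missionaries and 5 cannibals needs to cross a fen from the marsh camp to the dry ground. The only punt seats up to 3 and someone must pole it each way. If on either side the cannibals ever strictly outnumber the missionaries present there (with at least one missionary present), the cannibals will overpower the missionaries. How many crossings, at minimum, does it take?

11

Counting alone: each trip to the dry ground takes at most 3 across and each return brings at least 1 back, so after t trips out (and t−1 returns) at most 3t − (t−1) of the 10 are across; that first reaches 10 at t = 5, so at least 9 crossings are needed.
The safety rule pushes this higher. Following every safe sequence of crossings, the most of the 10 that can be at the dry ground as the punt arrives there on crossing 9 is 9 — never all 10.
So no plan with fewer than 11 crossings exists, and this one achieves 11:
1. 2 cannibals → the dry ground.  (the marsh camp: 5M 3C; the dry ground: 0M 2C)
2. 1 cannibal ← the marsh camp.  (the marsh camp: 5M 4C; the dry ground: 0M 1C)
3. 3 cannibals → the dry ground.  (the marsh camp: 5M 1C; the dry ground: 0M 4C)
4. 1 cannibal ← the marsh camp.  (the marsh camp: 5M 2C; the dry ground: 0M 3C)
5. 3 missionaries → the dry ground.  (the marsh camp: 2M 2C; the dry ground: 3M 3C)
6. 1 missionary and 1 cannibal ← the marsh camp.  (the marsh camp: 3M 3C; the dry ground: 2M 2C)
7. 3 missionaries → the dry ground.  (the marsh camp: 0M 3C; the dry ground: 5M 2C)
8. 1 cannibal ← the marsh camp.  (the marsh camp: 0M 4C; the dry ground: 5M 1C)
9. 2 cannibals → the dry ground.  (the marsh camp: 0M 2C; the dry ground: 5M 3C)
10. 1 cannibal ← the marsh camp.  (the marsh camp: 0M 3C; the dry ground: 5M 2C)
11. 3 cannibals → the dry ground.  (the marsh camp: 0M 0C; the dry ground: 5M 5C)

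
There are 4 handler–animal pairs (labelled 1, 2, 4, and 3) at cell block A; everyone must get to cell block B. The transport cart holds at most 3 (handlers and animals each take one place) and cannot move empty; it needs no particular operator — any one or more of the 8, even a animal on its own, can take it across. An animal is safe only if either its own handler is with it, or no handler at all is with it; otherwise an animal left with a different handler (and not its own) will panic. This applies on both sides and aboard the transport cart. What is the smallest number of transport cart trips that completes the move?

9

Counting alone: each trip to cell block B takes at most 3 across and each return brings at least 1 back, so after t trips out (and t−1 returns) at most 3t − (t−1) of the 8 are across; that first reaches 8 at t = 4, so at least 7 crossings are needed.
The safety rule pushes this higher. Following every safe sequence of crossings, the most of the 8 that can be at cell block B as the transport cart arrives there on crossing 7 is 7 — never all 8.
So no plan with fewer than 9 crossings exists, and this one achieves 9:
1. animal 1 and handler 1 cross → cell block B.
2. handler 1 crosses ← cell block A.
3. animal 2, handler 1, and handler 2 cross → cell block B.
4. animal 1 and handler 1 cross ← cell block A.
5. handler 1, handler 3, and handler 4 cross → cell block B.
6. animal 2 crosses ← cell block A.
7. animal 1 and animal 2 cross → cell block B.
8. animal 1 crosses ← cell block A.
9. animal 1, animal 3, and animal 4 cross → cell block B.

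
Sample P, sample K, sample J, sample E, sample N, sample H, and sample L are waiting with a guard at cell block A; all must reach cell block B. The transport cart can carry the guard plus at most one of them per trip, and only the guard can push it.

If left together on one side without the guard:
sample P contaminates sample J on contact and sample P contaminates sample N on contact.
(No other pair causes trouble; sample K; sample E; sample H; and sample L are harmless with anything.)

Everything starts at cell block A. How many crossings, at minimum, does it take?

Counting alone: the guard can take at most 1 across per trip to cell block B, so moving all 7 needs at least 7 loaded trips out, with a return between consecutive ones — at least 13 crossings.
The safety rule pushes this higher. Following every safe sequence of crossings, the most of the 7 that can be at cell block B as the transport cart arrives there on crossing 13 is 6 — never all 7.
So no plan with fewer than 15 crossings exists, and this one achieves 15:
1. Guard goes to cell block B with sample P.  [cell block A: sample E, sample H, sample J, sample K, sample L, sample N | cell block B: sample P]
2. Guard goes back to cell block A alone.  [cell block A: sample E, sample H, sample J, sample K, sample L, sample N | cell block B: sample P]
3. Guard goes to cell block B with sample K.  [cell block A: sample E, sample H, sample J, sample L, sample N | cell block B: sample K, sample P]
4. Guard goes back to cell block A alone.  [cell block A: sample E, sample H, sample J, sample L, sample N | cell block B: sample K, sample P]
5. Guard goes to cell block B with sample J.  [cell block A: sample E, sample H, sample L, sample N | cell block B: sample J, sample K, sample P]
6. Guard goes back to cell block A with sample P.  [cell block A: sample E, sample H, sample L, sample N, sample P | cell block B: sample J, sample K]
7. Guard goes to cell block B with sample N.  [cell block A: sample E, sample H, sample L, sample P | cell block B: sample J, sample K, sample N]
8. Guard goes back to cell block A alone.  [cell block A: sample E, sample H, sample L, sample P | cell block B: sample J, sample K, sample N]
9. Guard goes to cell block B with sample E.  [cell block A: sample H, sample L, sample P | cell block B: sample E, sample J, sample K, sample N]
10. Guard goes back to cell block A alone.  [cell block A: sample H, sample L, sample P | cell block B: sample E, sample J, sample K, sample N]
11. Guard goes to cell block B with sample H.  [cell block A: sample L, sample P | cell block B: sample E, sample H, sample J, sample K, sample N]
12. Guard goes back to cell block A alone.  [cell block A: sample L, sample P | cell block B: sample E, sample H, sample J, sample K, sample N]
13. Guard goes to cell block B with sample L.  [cell block A: sample P | cell block B: sample E, sample H, sample J, sample K, sample L, sample N]
14. Guard goes back to cell block A alone.  [cell block A: sample P | cell block B: sample E, sample H, sample J, sample K, sample L, sample N]
15. Guard goes to cell block B with sample P.  [cell block A: — | cell block B: sample E, sample H, sample J, sample K, sample L, sample N, sample P]

15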